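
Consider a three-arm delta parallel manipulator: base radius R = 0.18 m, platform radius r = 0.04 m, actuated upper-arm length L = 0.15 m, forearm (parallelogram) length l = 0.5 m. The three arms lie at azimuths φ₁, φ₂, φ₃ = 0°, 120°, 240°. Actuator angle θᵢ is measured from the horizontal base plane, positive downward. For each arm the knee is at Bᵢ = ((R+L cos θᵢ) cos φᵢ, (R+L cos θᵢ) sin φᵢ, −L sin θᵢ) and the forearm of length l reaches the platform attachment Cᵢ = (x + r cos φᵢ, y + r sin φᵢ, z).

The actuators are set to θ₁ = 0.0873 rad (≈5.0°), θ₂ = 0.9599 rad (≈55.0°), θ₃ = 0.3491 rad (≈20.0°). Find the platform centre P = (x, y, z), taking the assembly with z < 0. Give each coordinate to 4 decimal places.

φ1=0.0°: virtual centre (0.2894, 0.0000, -0.0131), radius l
arm 2 at φ=120.0°: (R−r)+L cos θ2 = 0.2260;  O2 = (-0.1130, 0.1958, -0.1229)
arm 3 at φ=240.0°: (R−r)+L cos θ3 = 0.2810;  O3 = (-0.1405, -0.2433, -0.0513)
eliminate P² terms by subtracting sphere 1 from 2 and 3
[-0.8049 0.3915 -0.2196]·P = -0.0177;  [-0.8598 -0.4866 -0.0765]·P = -0.0024
Cramer: x(z) = 0.0131-0.1878z;  y(z) = -0.0183+0.1747z
quadratic in z: (1.0658)z²+(0.1235)z+(-0.1732)=0, √Δ=0.8680 → z ∈ {-0.4652, 0.3493}; z = -0.4652 (taking z<0)
x = 0.1005, y = -0.0996

(0.1005, -0.0996, -0.4652)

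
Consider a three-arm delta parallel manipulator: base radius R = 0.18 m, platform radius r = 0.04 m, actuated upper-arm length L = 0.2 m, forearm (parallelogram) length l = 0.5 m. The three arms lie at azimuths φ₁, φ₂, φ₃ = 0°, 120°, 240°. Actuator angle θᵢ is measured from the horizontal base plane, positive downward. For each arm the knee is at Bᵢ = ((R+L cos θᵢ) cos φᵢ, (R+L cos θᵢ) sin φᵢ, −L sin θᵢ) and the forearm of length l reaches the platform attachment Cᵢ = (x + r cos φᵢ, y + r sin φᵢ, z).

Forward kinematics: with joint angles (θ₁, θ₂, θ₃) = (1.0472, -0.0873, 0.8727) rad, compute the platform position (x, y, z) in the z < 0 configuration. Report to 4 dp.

(-0.1348, 0.1599, -0.4630)

S1 = (0.2400·cos0.0°, 0.2400·sin0.0°, -0.1732) = (0.2400, 0.0000, -0.1732)
φ2=120.0°: virtual centre (-0.1696, 0.2938, 0.0174), radius l
φ3=240.0°: virtual centre (-0.1343, -0.2326, -0.1532), radius l
subtract pairs → two planes through P
plane₁₂: -0.8192x+0.5876y+0.3813z = 0.0278
det = 0.8209;  x = -0.0215+0.2447z,  y = 0.0174+-0.3078z
quadratic in z: (1.1546)z²+(0.2078)z+(-0.1513)=0, √Δ=0.8614 → z ∈ {-0.4630, 0.2831}; z = -0.4630 (taking z<0)
x = -0.1348, y = 0.1599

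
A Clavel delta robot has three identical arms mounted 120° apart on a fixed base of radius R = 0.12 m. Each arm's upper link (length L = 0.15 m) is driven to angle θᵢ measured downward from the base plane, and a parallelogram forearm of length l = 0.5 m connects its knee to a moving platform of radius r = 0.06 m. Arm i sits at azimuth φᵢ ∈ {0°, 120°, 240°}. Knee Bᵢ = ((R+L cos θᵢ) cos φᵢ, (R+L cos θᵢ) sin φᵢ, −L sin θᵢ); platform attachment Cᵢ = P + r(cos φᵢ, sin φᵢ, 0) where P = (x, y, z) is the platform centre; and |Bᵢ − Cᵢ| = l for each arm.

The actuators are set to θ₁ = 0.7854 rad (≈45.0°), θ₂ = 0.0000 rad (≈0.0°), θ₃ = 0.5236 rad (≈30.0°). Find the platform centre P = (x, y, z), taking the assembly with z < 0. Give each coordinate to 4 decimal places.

(-0.1314, 0.1066, -0.4936)

φ1=0.0°: virtual centre (0.1661, 0.0000, -0.1061), radius l
arm 2 at φ=120.0°: ρ2 = 0.2100;  centre 2 = (-0.1050, 0.1819, 0.0000)
φ3=240.0°: virtual centre (-0.0950, -0.1645, -0.0750), radius l
eliminate P² terms by subtracting sphere 1 from 2 and 3
linear system: -0.5421x+0.3637y = 0.0053−0.2121z; -0.5220x+-0.3289y = 0.0029−0.0621z
Cramer: x(z) = -0.0075+0.2509z;  y(z) = 0.0033-0.2093z
sphere 1 gives Az²+Bz+C=0 with A=1.1067, B=0.1237, C=-0.2086;  B²−4AC=0.9388;  roots -0.4936, 0.3819;  negative root z = -0.4936
x = -0.1314, y = 0.1066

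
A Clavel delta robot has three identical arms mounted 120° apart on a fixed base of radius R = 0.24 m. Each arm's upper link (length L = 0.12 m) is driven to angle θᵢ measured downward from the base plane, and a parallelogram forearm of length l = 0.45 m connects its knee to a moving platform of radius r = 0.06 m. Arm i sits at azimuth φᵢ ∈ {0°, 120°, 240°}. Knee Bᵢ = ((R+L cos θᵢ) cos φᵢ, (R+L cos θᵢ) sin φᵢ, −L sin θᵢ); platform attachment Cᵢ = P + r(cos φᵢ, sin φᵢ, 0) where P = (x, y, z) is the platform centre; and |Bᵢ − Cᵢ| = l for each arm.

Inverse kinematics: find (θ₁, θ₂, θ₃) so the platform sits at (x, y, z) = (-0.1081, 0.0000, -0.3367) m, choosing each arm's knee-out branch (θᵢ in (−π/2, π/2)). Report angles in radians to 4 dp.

θ₁ = 0.7856, θ₂ = -0.2617, θ₃ = -0.2617

rotate P by −φ1: (-0.1081, 0.0000, -0.3367)
  A cos θ + B sin θ = C:  0.2881·cos θ + -0.3367·sin θ = -0.0345
  θ1 = atan2(B,A) + arccos(C/0.4431) = 0.7856
rotate P by −φ2: (0.0540, 0.0936, -0.3367)
  A cos θ + B sin θ = C:  0.1260·cos θ + -0.3367·sin θ = 0.2088
  γ=atan2(-0.3367,0.1260)=-1.2128;  ψ=arccos(0.5808)=0.9511;  θ2=γ+ψ≈-0.2617
arm 3 (φ=240.0°): x'=0.0541, y'=-0.0936
  e−x'=0.1259;  (l²−L²−(e−x')²−y'²−z²)/2L = 0.2088
  γ=atan2(-0.3367,0.1259)=-1.2128;  ψ=arccos(0.5808)=0.9511;  θ3=γ+ψ≈-0.2617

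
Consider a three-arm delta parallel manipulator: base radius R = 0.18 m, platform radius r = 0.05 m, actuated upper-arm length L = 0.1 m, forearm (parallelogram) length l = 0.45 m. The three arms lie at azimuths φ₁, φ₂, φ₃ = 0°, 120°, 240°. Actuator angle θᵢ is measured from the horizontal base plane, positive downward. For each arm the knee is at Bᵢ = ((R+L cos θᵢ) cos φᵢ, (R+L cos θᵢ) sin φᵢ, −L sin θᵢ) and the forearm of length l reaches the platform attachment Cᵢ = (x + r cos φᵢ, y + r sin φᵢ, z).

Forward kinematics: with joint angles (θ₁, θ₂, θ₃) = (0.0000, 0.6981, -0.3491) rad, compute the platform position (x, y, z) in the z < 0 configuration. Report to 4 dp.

(0.0253, -0.1085, -0.3858)

arm 1 at φ=0.0°: e+L cos θ1 = 0.2300;  centre 1 = (0.2300, 0.0000, 0.0000)
arm 2 at φ=120.0°: e+L cos θ2 = 0.2066;  centre 2 = (-0.1033, 0.1789, -0.0643)
φ3=240.0°: virtual centre (-0.1120, -0.1940, 0.0342), radius l
subtract pairs → two planes through P
[-0.6666 0.3579 -0.1286]·P = -0.0061;  [-0.6840 -0.3879 0.0684]·P = -0.0016
det = 0.5034;  x = 0.0058+-0.0504z,  y = -0.0062+0.2653z
sphere 1 gives Az²+Bz+C=0 with A=1.0729, B=0.0193, C=-0.1522;  B²−4AC=0.6536;  roots -0.3858, 0.3677;  negative root z = -0.3858
x = 0.0253, y = -0.1085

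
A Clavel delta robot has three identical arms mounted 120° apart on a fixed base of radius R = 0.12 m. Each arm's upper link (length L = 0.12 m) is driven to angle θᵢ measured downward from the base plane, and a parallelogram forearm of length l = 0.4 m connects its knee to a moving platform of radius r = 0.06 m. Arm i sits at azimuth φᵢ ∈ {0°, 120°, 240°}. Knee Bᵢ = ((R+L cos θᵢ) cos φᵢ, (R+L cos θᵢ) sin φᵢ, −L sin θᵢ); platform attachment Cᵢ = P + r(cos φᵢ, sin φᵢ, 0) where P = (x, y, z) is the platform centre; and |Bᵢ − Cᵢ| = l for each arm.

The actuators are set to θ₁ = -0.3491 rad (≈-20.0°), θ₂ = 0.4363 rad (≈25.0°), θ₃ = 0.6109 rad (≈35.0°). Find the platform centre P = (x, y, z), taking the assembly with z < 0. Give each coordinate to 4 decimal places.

(0.1441, 0.0277, -0.3570)

O1 = (0.1728·cos0.0°, 0.1728·sin0.0°, 0.0410) = (0.1728, 0.0000, 0.0410)
O2 = (0.1688·cos120.0°, 0.1688·sin120.0°, -0.0507) = (-0.0844, 0.1461, -0.0507)
φ3=240.0°: virtual centre (-0.0791, -0.1371, -0.0688), radius l
subtract pairs → two planes through P
plane₁₂: -0.5143x+0.2923y+-0.1835z = -0.0005
Cramer: x(z) = 0.0022-0.3974z;  y(z) = 0.0023-0.0713z
quadratic in z: (1.1630)z²+(0.0531)z+(-0.1292)=0, √Δ=0.7772 → z ∈ {-0.3570, 0.3113}; z = -0.3570 (taking z<0)
x = 0.1441, y = 0.0277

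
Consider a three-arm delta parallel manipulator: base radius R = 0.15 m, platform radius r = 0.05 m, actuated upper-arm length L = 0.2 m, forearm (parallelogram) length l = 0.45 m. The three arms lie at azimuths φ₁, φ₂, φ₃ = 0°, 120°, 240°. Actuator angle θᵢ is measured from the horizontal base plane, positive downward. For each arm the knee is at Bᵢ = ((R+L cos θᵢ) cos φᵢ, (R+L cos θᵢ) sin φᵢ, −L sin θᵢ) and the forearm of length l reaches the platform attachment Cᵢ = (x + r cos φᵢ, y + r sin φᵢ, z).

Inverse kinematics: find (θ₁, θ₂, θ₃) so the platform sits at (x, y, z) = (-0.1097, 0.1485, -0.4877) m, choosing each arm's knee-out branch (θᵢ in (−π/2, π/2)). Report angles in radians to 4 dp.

θ₁ = 1.1346, θ₂ = 0.2619, θ₃ = 1.0472

arm 1 (φ=0.0°): x'=-0.1097, y'=0.1485
  A=0.2097, B=-0.4877, C=(l²−L²−A²−y'²−z²)/(2L)=-0.3534
  γ=atan2(-0.4877,0.2097)=-1.1647;  ψ=arccos(-0.6658)=2.2993;  θ1=γ+ψ≈1.1346
arm 2 (φ=120.0°): x'=0.1835, y'=0.0208
  A=-0.0835, B=-0.4877, C=(l²−L²−A²−y'²−z²)/(2L)=-0.2069
  √(A²+B²)=0.4948;  θ2 = -1.7403+2.0021 ≈ 0.2619
rotate P by −φ3: (-0.0738, -0.1693, -0.4877)
  e−x'=0.1738;  (l²−L²−(e−x')²−y'²−z²)/2L = -0.3355
  θ3 = atan2(B,A) + arccos(C/0.5177) = 1.0472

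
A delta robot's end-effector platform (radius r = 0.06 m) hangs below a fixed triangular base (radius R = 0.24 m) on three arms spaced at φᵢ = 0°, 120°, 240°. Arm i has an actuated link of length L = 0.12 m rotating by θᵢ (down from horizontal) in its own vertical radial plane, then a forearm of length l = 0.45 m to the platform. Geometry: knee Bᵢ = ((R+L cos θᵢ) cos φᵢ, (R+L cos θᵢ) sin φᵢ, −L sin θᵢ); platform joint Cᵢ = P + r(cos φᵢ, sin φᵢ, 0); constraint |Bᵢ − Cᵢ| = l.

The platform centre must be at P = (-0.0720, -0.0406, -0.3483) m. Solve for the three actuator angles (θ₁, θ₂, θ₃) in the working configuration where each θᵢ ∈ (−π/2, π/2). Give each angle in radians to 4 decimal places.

θ₁ = 0.6105, θ₂ = 0.1742, θ₃ = -0.3496

arm 1 (φ=0.0°): x'=-0.0720, y'=-0.0406
  e−x'=0.2520;  (l²−L²−(e−x')²−y'²−z²)/2L = 0.0068
  √(A²+B²)=0.4299;  θ1 = -0.9445+1.5550 ≈ 0.6105
φ2=120.0° → target in arm frame (0.0008, 0.0827)
  A=0.1792, B=-0.3483, C=(l²−L²−A²−y'²−z²)/(2L)=0.1161
  γ=atan2(-0.3483,0.1792)=-1.0957;  ψ=arccos(0.2963)=1.2699;  θ2=γ+ψ≈0.1742
arm 3 (φ=240.0°): x'=0.0712, y'=-0.0421
  e−x'=0.1088;  (l²−L²−(e−x')²−y'²−z²)/2L = 0.2216
  θ3 = atan2(B,A) + arccos(C/0.3649) = -0.3496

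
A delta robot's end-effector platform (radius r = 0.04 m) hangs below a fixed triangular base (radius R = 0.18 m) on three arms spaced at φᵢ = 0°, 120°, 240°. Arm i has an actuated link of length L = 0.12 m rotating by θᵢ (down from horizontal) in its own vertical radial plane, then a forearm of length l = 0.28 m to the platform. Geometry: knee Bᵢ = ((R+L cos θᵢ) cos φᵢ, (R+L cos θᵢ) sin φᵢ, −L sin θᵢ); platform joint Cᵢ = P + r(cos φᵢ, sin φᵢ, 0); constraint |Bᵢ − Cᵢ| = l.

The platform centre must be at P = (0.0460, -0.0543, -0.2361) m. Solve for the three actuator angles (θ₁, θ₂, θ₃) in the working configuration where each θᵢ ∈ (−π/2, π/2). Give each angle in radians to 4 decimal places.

arm 1 (φ=0.0°): x'=0.0460, y'=-0.0543
  e−x'=0.0940;  (l²−L²−(e−x')²−y'²−z²)/2L = -0.0147
  θ1 = atan2(B,A) + arccos(C/0.2541) = 0.4368
arm 2 (φ=120.0°): x'=-0.0700, y'=-0.0127
  A cos θ + B sin θ = C:  0.2100·cos θ + -0.2361·sin θ = -0.1501
  θ2 = atan2(B,A) + arccos(C/0.3160) = 1.2218
arm 3 (φ=240.0°): x'=0.0240, y'=0.0670
  e−x'=0.1160;  (l²−L²−(e−x')²−y'²−z²)/2L = -0.0403
  γ=atan2(-0.2361,0.1160)=-1.1142;  ψ=arccos(-0.1533)=1.7247;  θ3=γ+ψ≈0.6105

θ₁ = 0.4368, θ₂ = 1.2218, θ₃ = 0.6105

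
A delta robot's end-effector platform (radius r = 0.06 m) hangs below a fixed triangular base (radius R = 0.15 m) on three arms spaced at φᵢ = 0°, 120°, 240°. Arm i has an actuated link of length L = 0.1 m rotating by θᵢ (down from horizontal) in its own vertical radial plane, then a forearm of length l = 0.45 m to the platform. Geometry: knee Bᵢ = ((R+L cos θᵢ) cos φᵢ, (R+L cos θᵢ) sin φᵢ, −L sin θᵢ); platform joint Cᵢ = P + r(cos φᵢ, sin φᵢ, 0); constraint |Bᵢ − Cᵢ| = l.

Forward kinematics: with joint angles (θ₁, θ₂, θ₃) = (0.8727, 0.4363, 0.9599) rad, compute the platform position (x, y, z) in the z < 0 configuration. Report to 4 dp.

centre 1 = (0.1543·cos0.0°, 0.1543·sin0.0°, -0.0766) = (0.1543, 0.0000, -0.0766)
φ2=120.0°: virtual centre (-0.0903, 0.1564, -0.0423), radius l
centre 3 = (0.1474·cos240.0°, 0.1474·sin240.0°, -0.0819) = (-0.0737, -0.1276, -0.0819)
|centre ₂|²−|centre ₁|² = 0.0047;  |centre ₃|²−|centre ₁|² = -0.0012
[-0.4892 0.3129 0.0687]·P = 0.0047;  [-0.4559 -0.2552 -0.0106]·P = -0.0012
det = 0.2675;  x = -0.0031+0.0531z,  y = 0.0104+-0.1365z
sphere 1 gives Az²+Bz+C=0 with A=1.0215, B=0.1337, C=-0.1718;  B²−4AC=0.7197;  roots -0.4807, 0.3498;  negative root z = -0.4807
x = -0.0286, y = 0.0760

(-0.0286, 0.0760, -0.4807)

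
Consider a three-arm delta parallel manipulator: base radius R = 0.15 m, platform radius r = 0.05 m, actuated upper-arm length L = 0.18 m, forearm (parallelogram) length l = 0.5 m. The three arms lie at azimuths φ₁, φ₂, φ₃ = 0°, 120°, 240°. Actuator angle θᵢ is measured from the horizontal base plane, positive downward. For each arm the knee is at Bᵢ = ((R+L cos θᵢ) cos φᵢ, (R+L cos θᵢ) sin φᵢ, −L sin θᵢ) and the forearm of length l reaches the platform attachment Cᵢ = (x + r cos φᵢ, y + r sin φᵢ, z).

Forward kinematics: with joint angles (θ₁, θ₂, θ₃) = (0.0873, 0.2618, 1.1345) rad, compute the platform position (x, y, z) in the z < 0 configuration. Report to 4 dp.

(0.1381, 0.1801, -0.4602)

φ1=0.0°: virtual centre (0.2793, 0.0000, -0.0157), radius l
S2 = (0.2739·cos120.0°, 0.2739·sin120.0°, -0.0466) = (-0.1369, 0.2372, -0.0466)
S3 = (0.1761·cos240.0°, 0.1761·sin240.0°, -0.1631) = (-0.0880, -0.1525, -0.1631)
eliminate P² terms by subtracting sphere 1 from 2 and 3
plane₁₂: -0.8325x+0.4744y+-0.0618z = -0.0011
Cramer: x(z) = 0.0168-0.2635z;  y(z) = 0.0272-0.3322z
sphere 1 gives Az²+Bz+C=0 with A=1.1798, B=0.1516, C=-0.1801;  B²−4AC=0.8729;  roots -0.4602, 0.3317;  negative root z = -0.4602
x = 0.1381, y = 0.1801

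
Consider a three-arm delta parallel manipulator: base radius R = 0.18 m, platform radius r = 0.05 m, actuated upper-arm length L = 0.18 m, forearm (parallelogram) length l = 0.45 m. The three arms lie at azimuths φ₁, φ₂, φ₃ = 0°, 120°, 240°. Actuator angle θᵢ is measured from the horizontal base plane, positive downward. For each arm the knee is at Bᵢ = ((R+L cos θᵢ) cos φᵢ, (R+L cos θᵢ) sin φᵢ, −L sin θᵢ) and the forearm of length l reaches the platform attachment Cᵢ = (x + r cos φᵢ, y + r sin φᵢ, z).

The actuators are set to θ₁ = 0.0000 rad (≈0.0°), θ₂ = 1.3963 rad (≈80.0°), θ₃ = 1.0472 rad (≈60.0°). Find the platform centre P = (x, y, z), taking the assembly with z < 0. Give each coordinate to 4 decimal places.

φ1=0.0°: virtual centre (0.3100, 0.0000, 0.0000), radius l
arm 2 at φ=120.0°: (R−r)+L cos θ2 = 0.1613;  S2 = (-0.0806, 0.1396, -0.1773)
S3 = (0.2200·cos240.0°, 0.2200·sin240.0°, -0.1559) = (-0.1100, -0.1905, -0.1559)
subtract pairs → two planes through P
linear system: -0.7813x+0.2793y = -0.0387−-0.3545z; -0.8400x+-0.3811y = -0.0234−-0.3118z
Cramer: x(z) = 0.0400-0.4174z;  y(z) = -0.0267+0.1019z
into |P−S₁|² = l²: 1.1846z² + 0.2200z + -0.1289 = 0;  Δ = 0.6590;  z = -0.4355 or 0.2498 → z<0 root = -0.4355
x = 0.2217, y = -0.0711

(0.2217, -0.0711, -0.4355)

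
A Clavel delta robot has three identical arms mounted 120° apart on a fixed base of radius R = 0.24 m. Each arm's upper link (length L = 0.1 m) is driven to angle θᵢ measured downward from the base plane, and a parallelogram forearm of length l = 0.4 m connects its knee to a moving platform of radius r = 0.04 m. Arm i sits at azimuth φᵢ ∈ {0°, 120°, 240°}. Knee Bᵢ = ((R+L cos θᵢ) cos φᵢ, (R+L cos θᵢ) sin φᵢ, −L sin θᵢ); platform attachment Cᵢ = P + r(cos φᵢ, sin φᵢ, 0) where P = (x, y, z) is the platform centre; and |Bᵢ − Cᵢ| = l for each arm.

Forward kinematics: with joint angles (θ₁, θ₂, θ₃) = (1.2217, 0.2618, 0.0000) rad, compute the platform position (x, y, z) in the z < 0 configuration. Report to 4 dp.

O1 = (0.2342·cos0.0°, 0.2342·sin0.0°, -0.0940) = (0.2342, 0.0000, -0.0940)
arm 2 at φ=120.0°: (R−r)+L cos θ2 = 0.2966;  O2 = (-0.1483, 0.2569, -0.0259)
arm 3 at φ=240.0°: (R−r)+L cos θ3 = 0.3000;  O3 = (-0.1500, -0.2598, 0.0000)
subtract pairs → two planes through P
[-0.7650 0.5137 0.1362]·P = 0.0250;  [-0.7684 -0.5196 0.1879]·P = 0.0263
Cramer: x(z) = -0.0334+0.2112z;  y(z) = -0.0012+0.0494z
into |P−O₁|² = l²: 1.0470z² + 0.0748z + -0.0795 = 0;  Δ = 0.3387;  z = -0.3136 or 0.2422 → z<0 root = -0.3136
x = -0.0997, y = -0.0167

(-0.0997, -0.0167, -0.3136)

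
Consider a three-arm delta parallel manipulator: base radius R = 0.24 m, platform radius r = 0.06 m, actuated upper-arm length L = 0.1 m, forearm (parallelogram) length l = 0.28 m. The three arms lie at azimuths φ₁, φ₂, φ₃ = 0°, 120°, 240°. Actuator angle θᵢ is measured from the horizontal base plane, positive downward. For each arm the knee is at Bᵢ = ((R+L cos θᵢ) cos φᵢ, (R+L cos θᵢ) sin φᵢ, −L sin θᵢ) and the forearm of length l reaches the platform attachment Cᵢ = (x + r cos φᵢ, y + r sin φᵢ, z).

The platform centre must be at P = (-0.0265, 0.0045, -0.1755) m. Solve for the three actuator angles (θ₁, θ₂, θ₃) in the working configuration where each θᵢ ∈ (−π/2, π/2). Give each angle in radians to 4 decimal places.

θ₁ = 0.9599, θ₂ = 0.5237, θ₃ = 0.6105

rotate P by −φ1: (-0.0265, 0.0045, -0.1755)
  e−x'=0.2065;  (l²−L²−(e−x')²−y'²−z²)/2L = -0.0253
  γ=atan2(-0.1755,0.2065)=-0.7044;  ψ=arccos(-0.0934)=1.6643;  θ1=γ+ψ≈0.9599
arm 2 (φ=120.0°): x'=0.0171, y'=0.0207
  A cos θ + B sin θ = C:  0.1629·cos θ + -0.1755·sin θ = 0.0533
  √(A²+B²)=0.2394;  θ2 = -0.8228+1.3465 ≈ 0.5237
rotate P by −φ3: (0.0094, -0.0252, -0.1755)
  A cos θ + B sin θ = C:  0.1706·cos θ + -0.1755·sin θ = 0.0392
  √(A²+B²)=0.2448;  θ3 = -0.7994+1.4099 ≈ 0.6105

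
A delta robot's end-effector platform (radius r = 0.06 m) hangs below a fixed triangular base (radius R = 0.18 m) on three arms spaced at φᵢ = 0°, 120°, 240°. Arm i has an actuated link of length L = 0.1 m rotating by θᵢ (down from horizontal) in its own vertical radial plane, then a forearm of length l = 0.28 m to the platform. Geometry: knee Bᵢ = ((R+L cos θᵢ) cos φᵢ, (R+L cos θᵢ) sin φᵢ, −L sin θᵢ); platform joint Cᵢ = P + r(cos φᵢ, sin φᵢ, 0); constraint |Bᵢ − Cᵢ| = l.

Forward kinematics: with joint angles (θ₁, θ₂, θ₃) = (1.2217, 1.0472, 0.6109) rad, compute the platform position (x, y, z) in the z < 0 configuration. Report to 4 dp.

(-0.0394, -0.0365, -0.2929)

centre 1 = (0.1542·cos0.0°, 0.1542·sin0.0°, -0.0940) = (0.1542, 0.0000, -0.0940)
arm 2 at φ=120.0°: (R−r)+L cos θ2 = 0.1700;  centre 2 = (-0.0850, 0.1472, -0.0866)
φ3=240.0°: virtual centre (-0.1010, -0.1749, -0.0574), radius l
subtract pairs → two planes through P
plane₁₂: -0.4784x+0.2944y+0.0147z = 0.0038
Cramer: x(z) = -0.0148+0.0841z;  y(z) = -0.0112+0.0866z
into |P−centre ₁|² = l²: 1.0146z² + 0.1576z + -0.0409 = 0;  Δ = 0.1908;  z = -0.2929 or 0.1376 → z<0 root = -0.2929
x = -0.0394, y = -0.0365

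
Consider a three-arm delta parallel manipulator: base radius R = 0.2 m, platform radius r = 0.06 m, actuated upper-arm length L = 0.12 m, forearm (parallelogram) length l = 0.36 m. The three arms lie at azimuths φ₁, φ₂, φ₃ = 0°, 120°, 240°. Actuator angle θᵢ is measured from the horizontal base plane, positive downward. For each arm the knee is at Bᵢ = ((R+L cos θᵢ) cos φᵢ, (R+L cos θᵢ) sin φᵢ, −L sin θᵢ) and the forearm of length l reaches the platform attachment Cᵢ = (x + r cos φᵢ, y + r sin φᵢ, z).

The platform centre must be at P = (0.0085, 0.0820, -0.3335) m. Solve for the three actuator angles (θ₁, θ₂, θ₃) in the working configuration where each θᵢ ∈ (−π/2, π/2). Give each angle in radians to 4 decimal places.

φ1=0.0° → target in arm frame (0.0085, 0.0820)
  e−x'=0.1315;  (l²−L²−(e−x')²−y'²−z²)/2L = -0.0835
  γ=atan2(-0.3335,0.1315)=-1.1952;  ψ=arccos(-0.2329)=1.8059;  θ1=γ+ψ≈0.6106
arm 2 (φ=120.0°): x'=0.0668, y'=-0.0484
  A=0.0732, B=-0.3335, C=(l²−L²−A²−y'²−z²)/(2L)=-0.0155
  θ2 = atan2(B,A) + arccos(C/0.3414) = 0.2616
arm 3 (φ=240.0°): x'=-0.0753, y'=-0.0336
  A=0.2153, B=-0.3335, C=(l²−L²−A²−y'²−z²)/(2L)=-0.1812
  θ3 = atan2(B,A) + arccos(C/0.3969) = 1.0473

θ₁ = 0.6106, θ₂ = 0.2616, θ₃ = 1.0473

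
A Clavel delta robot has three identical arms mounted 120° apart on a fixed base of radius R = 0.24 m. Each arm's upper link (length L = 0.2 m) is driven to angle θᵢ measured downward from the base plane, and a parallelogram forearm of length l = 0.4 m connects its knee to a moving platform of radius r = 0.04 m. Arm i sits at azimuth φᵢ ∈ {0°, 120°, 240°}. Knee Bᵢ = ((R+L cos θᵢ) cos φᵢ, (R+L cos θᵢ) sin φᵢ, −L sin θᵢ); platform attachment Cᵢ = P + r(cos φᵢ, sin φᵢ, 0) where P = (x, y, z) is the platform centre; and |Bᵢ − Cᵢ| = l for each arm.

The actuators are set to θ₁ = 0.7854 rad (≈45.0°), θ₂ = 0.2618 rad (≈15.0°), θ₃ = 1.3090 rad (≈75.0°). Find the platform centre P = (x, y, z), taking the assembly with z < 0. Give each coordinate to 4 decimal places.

(0.0117, 0.1341, -0.3238)

O1 = (0.3414·cos0.0°, 0.3414·sin0.0°, -0.1414) = (0.3414, 0.0000, -0.1414)
arm 2 at φ=120.0°: ρ2 = 0.3932;  O2 = (-0.1966, 0.3405, -0.0518)
φ3=240.0°: virtual centre (-0.1259, -0.2180, -0.1932), radius l
eliminate P² terms by subtracting sphere 1 from 2 and 3
plane₁₂: -1.0760x+0.6810y+0.1793z = 0.0207
det = 1.1057;  x = 0.0139+0.0070z,  y = 0.0524+-0.2523z
into |P−O₁|² = l²: 1.0637z² + 0.2518z + -0.0300 = 0;  Δ = 0.1911;  z = -0.3238 or 0.0871 → z<0 root = -0.3238
x = 0.0117, y = 0.1341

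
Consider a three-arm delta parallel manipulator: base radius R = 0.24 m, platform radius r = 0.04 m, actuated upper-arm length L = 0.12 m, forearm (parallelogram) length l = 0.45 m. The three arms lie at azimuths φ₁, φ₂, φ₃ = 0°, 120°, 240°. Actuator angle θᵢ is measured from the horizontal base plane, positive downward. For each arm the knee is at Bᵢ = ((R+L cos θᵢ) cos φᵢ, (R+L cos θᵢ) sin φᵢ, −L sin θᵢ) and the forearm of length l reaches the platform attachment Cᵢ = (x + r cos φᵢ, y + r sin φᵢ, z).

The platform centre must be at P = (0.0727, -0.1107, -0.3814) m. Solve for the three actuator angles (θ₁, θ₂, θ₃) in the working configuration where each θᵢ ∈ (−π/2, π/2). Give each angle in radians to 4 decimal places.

rotate P by −φ1: (0.0727, -0.1107, -0.3814)
  A=0.1273, B=-0.3814, C=(l²−L²−A²−y'²−z²)/(2L)=0.0591
  √(A²+B²)=0.4021;  θ1 = -1.2487+1.4234 ≈ 0.1747
arm 2 (φ=120.0°): x'=-0.1322, y'=-0.0076
  e−x'=0.3322;  (l²−L²−(e−x')²−y'²−z²)/2L = -0.2825
  γ=atan2(-0.3814,0.3322)=-0.8542;  ψ=arccos(-0.5585)=2.1633;  θ2=γ+ψ≈1.3091
arm 3 (φ=240.0°): x'=0.0595, y'=0.1183
  A cos θ + B sin θ = C:  0.1405·cos θ + -0.3814·sin θ = 0.0371
  γ=atan2(-0.3814,0.1405)=-1.2179;  ψ=arccos(0.0913)=1.4794;  θ3=γ+ψ≈0.2615

θ₁ = 0.1747, θ₂ = 1.3091, θ₃ = 0.2615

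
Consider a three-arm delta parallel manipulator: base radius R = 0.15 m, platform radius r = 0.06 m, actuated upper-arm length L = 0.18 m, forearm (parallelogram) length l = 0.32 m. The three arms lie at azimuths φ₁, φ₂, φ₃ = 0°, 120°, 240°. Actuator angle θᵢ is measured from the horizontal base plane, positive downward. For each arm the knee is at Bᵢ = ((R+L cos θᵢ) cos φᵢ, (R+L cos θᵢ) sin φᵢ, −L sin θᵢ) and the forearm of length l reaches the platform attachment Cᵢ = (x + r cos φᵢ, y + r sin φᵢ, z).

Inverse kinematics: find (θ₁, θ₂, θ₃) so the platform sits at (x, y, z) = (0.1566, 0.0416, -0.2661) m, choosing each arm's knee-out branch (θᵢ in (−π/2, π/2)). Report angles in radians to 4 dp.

θ₁ = -0.1745, θ₂ = 0.8726, θ₃ = 1.1345

rotate P by −φ1: (0.1566, 0.0416, -0.2661)
  A cos θ + B sin θ = C:  -0.0666·cos θ + -0.2661·sin θ = -0.0194
  γ=atan2(-0.2661,-0.0666)=-1.8160;  ψ=arccos(-0.0706)=1.6415;  θ1=γ+ψ≈-0.1745
φ2=120.0° → target in arm frame (-0.0423, -0.1564)
  A=0.1323, B=-0.2661, C=(l²−L²−A²−y'²−z²)/(2L)=-0.1188
  θ2 = atan2(B,A) + arccos(C/0.2972) = 0.8726
φ3=240.0° → target in arm frame (-0.1143, 0.1148)
  A cos θ + B sin θ = C:  0.2043·cos θ + -0.2661·sin θ = -0.1548
  √(A²+B²)=0.3355;  θ3 = -0.9160+2.0505 ≈ 1.1345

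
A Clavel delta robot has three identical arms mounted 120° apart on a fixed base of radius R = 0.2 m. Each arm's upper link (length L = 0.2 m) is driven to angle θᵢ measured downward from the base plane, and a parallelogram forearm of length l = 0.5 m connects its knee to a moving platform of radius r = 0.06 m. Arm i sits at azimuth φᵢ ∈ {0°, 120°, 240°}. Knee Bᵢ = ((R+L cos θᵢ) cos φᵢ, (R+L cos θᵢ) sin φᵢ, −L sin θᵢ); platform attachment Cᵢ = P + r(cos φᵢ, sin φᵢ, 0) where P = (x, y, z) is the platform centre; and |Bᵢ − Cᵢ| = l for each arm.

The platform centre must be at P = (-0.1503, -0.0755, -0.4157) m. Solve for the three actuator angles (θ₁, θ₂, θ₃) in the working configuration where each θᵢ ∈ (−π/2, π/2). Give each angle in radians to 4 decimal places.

θ₁ = 0.8729, θ₂ = 0.3493, θ₃ = -0.1745

rotate P by −φ1: (-0.1503, -0.0755, -0.4157)
  e−x'=0.2903;  (l²−L²−(e−x')²−y'²−z²)/2L = -0.1320
  γ=atan2(-0.4157,0.2903)=-0.9612;  ψ=arccos(-0.2602)=1.8341;  θ1=γ+ψ≈0.8729
φ2=120.0° → target in arm frame (0.0098, 0.1679)
  e−x'=0.1302;  (l²−L²−(e−x')²−y'²−z²)/2L = -0.0199
  θ2 = atan2(B,A) + arccos(C/0.4356) = 0.3493
rotate P by −φ3: (0.1405, -0.0924, -0.4157)
  e−x'=-0.0005;  (l²−L²−(e−x')²−y'²−z²)/2L = 0.0716
  γ=atan2(-0.4157,-0.0005)=-1.5721;  ψ=arccos(0.1723)=1.3976;  θ3=γ+ψ≈-0.1745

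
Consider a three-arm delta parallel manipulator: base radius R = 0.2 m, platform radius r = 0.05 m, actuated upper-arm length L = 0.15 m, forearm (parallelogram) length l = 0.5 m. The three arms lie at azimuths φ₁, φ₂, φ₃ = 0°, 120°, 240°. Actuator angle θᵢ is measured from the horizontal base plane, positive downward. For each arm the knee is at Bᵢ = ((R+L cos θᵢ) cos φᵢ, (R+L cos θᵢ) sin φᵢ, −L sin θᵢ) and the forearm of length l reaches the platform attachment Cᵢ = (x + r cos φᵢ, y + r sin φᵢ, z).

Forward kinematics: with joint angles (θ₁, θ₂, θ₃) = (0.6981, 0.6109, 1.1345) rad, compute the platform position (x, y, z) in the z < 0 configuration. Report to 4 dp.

(0.0343, 0.0866, -0.5315)

φ1=0.0°: virtual centre (0.2649, 0.0000, -0.0964), radius l
φ2=120.0°: virtual centre (-0.1364, 0.2363, -0.0860), radius l
arm 3 at φ=240.0°: (R−r)+L cos θ3 = 0.2134;  S3 = (-0.1067, -0.1848, -0.1359)
|S₂|²−|S₁|² = 0.0024;  |S₃|²−|S₁|² = -0.0155
[-0.8027 0.4726 0.0207]·P = 0.0024;  [-0.7432 -0.3696 -0.0791]·P = -0.0155
Cramer: x(z) = 0.0099-0.0458z;  y(z) = 0.0219-0.1218z
quadratic in z: (1.0169)z²+(0.2109)z+(-0.1752)=0, √Δ=0.8701 → z ∈ {-0.5315, 0.3241}; z = -0.5315 (taking z<0)
x = 0.0343, y = 0.0866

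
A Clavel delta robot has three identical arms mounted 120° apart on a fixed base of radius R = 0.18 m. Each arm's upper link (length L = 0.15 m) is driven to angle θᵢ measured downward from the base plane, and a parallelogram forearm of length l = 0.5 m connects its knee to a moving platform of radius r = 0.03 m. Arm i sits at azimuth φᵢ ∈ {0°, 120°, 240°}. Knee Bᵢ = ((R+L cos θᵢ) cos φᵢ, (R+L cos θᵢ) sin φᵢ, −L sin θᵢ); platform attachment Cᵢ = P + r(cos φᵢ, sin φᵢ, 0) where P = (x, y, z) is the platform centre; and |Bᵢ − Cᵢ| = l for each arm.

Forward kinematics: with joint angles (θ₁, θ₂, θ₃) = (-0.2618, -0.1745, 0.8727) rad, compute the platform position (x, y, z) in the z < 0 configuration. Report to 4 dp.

(0.0917, 0.1398, -0.3961)

S1 = (0.2949·cos0.0°, 0.2949·sin0.0°, 0.0388) = (0.2949, 0.0000, 0.0388)
S2 = (0.2977·cos120.0°, 0.2977·sin120.0°, 0.0260) = (-0.1489, 0.2578, 0.0260)
arm 3 at φ=240.0°: ρ3 = 0.2464;  S3 = (-0.1232, -0.2134, -0.1149)
|S₂|²−|S₁|² = 0.0008;  |S₃|²−|S₁|² = -0.0145
linear system: -0.8875x+0.5157y = 0.0008−-0.0256z; -0.8362x+-0.4268y = -0.0145−-0.3075z
Cramer: x(z) = 0.0088-0.2092z;  y(z) = 0.0168-0.3105z
sphere 1 gives Az²+Bz+C=0 with A=1.1402, B=0.0316, C=-0.1664;  B²−4AC=0.7598;  roots -0.3961, 0.3684;  negative root z = -0.3961
x = 0.0917, y = 0.1398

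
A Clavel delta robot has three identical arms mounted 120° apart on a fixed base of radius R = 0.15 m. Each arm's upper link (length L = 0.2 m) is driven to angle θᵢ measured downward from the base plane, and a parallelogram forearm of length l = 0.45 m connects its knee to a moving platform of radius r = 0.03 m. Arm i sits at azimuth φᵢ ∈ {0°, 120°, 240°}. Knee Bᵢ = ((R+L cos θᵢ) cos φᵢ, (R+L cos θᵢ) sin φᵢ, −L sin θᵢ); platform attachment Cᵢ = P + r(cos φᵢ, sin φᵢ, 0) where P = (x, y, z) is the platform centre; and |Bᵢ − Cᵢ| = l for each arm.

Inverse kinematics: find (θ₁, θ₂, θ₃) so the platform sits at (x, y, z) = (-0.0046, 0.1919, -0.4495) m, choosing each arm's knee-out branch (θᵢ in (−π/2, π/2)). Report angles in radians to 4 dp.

φ1=0.0° → target in arm frame (-0.0046, 0.1919)
  A=0.1246, B=-0.4495, C=(l²−L²−A²−y'²−z²)/(2L)=-0.2298
  γ=atan2(-0.4495,0.1246)=-1.3004;  ψ=arccos(-0.4926)=2.0858;  θ1=γ+ψ≈0.7854
φ2=120.0° → target in arm frame (0.1685, -0.0920)
  A=-0.0485, B=-0.4495, C=(l²−L²−A²−y'²−z²)/(2L)=-0.1259
  √(A²+B²)=0.4521;  θ2 = -1.6783+1.8530 ≈ 0.1747
φ3=240.0° → target in arm frame (-0.1639, -0.0999)
  e−x'=0.2839;  (l²−L²−(e−x')²−y'²−z²)/2L = -0.3253
  θ3 = atan2(B,A) + arccos(C/0.5316) = 1.2218

θ₁ = 0.7854, θ₂ = 0.1747, θ₃ = 1.2218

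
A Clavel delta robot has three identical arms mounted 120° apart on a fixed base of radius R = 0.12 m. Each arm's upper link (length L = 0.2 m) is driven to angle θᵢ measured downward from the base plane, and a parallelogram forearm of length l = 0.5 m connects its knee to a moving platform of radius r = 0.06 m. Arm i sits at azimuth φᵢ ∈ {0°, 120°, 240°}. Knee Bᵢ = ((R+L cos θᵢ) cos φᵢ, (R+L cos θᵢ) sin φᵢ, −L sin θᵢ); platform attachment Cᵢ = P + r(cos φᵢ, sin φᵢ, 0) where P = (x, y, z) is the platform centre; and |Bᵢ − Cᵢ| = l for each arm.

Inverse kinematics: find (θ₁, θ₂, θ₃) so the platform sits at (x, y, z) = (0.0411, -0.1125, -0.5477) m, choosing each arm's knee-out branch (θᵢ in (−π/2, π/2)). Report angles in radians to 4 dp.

arm 1 (φ=0.0°): x'=0.0411, y'=-0.1125
  A=0.0189, B=-0.5477, C=(l²−L²−A²−y'²−z²)/(2L)=-0.2575
  √(A²+B²)=0.5480;  θ1 = -1.5363+2.0599 ≈ 0.5236
rotate P by −φ2: (-0.1180, 0.0207, -0.5477)
  e−x'=0.1780;  (l²−L²−(e−x')²−y'²−z²)/2L = -0.3052
  θ2 = atan2(B,A) + arccos(C/0.5759) = 0.8727
φ3=240.0° → target in arm frame (0.0769, 0.0918)
  A cos θ + B sin θ = C:  -0.0169·cos θ + -0.5477·sin θ = -0.2467
  θ3 = atan2(B,A) + arccos(C/0.5480) = 0.4363

θ₁ = 0.5236, θ₂ = 0.8727, θ₃ = 0.4363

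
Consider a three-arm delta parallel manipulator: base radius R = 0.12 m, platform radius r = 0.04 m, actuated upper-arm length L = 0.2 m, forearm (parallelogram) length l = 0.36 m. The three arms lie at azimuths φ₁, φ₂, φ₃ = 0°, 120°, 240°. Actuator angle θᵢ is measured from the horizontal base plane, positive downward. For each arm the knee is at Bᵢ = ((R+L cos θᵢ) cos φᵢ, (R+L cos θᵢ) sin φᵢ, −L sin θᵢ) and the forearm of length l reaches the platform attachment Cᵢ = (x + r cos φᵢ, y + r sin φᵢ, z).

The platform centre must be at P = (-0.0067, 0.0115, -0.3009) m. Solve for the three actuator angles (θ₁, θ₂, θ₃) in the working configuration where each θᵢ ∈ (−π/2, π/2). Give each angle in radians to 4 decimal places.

arm 1 (φ=0.0°): x'=-0.0067, y'=0.0115
  A=0.0867, B=-0.3009, C=(l²−L²−A²−y'²−z²)/(2L)=-0.0215
  θ1 = atan2(B,A) + arccos(C/0.3131) = 0.3492
φ2=120.0° → target in arm frame (0.0133, 0.0001)
  A cos θ + B sin θ = C:  0.0667·cos θ + -0.3009·sin θ = -0.0135
  θ2 = atan2(B,A) + arccos(C/0.3082) = 0.2618
arm 3 (φ=240.0°): x'=-0.0066, y'=-0.0116
  A cos θ + B sin θ = C:  0.0866·cos θ + -0.3009·sin θ = -0.0214
  √(A²+B²)=0.3131;  θ3 = -1.2905+1.6393 ≈ 0.3488

θ₁ = 0.3492, θ₂ = 0.2618, θ₃ = 0.3488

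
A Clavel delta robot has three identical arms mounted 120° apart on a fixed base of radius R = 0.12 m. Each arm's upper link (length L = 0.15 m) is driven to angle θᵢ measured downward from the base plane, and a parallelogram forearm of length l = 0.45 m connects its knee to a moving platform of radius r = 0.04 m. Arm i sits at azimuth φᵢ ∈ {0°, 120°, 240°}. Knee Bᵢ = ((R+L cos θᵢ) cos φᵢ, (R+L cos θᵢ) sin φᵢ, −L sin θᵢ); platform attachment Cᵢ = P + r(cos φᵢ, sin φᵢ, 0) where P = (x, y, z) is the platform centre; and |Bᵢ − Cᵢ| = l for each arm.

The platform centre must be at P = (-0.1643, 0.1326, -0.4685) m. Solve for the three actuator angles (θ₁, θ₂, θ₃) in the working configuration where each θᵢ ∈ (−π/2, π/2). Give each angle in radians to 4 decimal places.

arm 1 (φ=0.0°): x'=-0.1643, y'=0.1326
  e−x'=0.2443;  (l²−L²−(e−x')²−y'²−z²)/2L = -0.3892
  θ1 = atan2(B,A) + arccos(C/0.5284) = 1.3087
arm 2 (φ=120.0°): x'=0.1970, y'=0.0760
  e−x'=-0.1170;  (l²−L²−(e−x')²−y'²−z²)/2L = -0.1965
  √(A²+B²)=0.4829;  θ2 = -1.8155+1.9899 ≈ 0.1744
φ3=240.0° → target in arm frame (-0.0327, -0.2086)
  e−x'=0.1127;  (l²−L²−(e−x')²−y'²−z²)/2L = -0.3190
  √(A²+B²)=0.4819;  θ3 = -1.3348+2.2943 ≈ 0.9595

θ₁ = 1.3087, θ₂ = 0.1744, θ₃ = 0.9595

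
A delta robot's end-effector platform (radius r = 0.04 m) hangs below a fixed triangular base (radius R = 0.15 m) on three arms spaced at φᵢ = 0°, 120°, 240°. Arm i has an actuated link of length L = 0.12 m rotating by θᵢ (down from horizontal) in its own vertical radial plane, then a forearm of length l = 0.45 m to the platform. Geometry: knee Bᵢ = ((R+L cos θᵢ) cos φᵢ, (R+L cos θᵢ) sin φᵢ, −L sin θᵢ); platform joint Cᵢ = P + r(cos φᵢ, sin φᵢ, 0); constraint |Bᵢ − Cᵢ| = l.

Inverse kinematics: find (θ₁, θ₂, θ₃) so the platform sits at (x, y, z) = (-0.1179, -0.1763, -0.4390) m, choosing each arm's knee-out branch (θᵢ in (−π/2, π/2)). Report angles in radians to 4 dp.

rotate P by −φ1: (-0.1179, -0.1763, -0.4390)
  A=0.2279, B=-0.4390, C=(l²−L²−A²−y'²−z²)/(2L)=-0.3652
  √(A²+B²)=0.4946;  θ1 = -1.0920+2.4013 ≈ 1.3093
arm 2 (φ=120.0°): x'=-0.0937, y'=0.1903
  A cos θ + B sin θ = C:  0.2037·cos θ + -0.4390·sin θ = -0.3430
  γ=atan2(-0.4390,0.2037)=-1.1363;  ψ=arccos(-0.7088)=2.3585;  θ2=γ+ψ≈1.2222
rotate P by −φ3: (0.2116, -0.0140, -0.4390)
  e−x'=-0.1016;  (l²−L²−(e−x')²−y'²−z²)/2L = -0.0631
  θ3 = atan2(B,A) + arccos(C/0.4506) = -0.0870

θ₁ = 1.3093, θ₂ = 1.2222, θ₃ = -0.0870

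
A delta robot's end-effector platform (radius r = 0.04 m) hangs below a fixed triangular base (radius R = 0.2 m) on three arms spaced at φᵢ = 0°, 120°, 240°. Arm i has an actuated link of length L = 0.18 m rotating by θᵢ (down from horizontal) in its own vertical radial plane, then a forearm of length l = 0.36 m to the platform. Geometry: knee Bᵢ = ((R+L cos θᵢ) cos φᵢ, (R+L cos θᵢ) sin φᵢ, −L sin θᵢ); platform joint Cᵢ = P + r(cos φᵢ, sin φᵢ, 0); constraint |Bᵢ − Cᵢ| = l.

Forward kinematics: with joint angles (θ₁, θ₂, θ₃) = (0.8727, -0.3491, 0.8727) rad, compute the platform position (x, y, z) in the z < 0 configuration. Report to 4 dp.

(-0.0579, 0.1004, -0.2285)

S1 = (0.2757·cos0.0°, 0.2757·sin0.0°, -0.1379) = (0.2757, 0.0000, -0.1379)
φ2=120.0°: virtual centre (-0.1646, 0.2850, 0.0616), radius l
φ3=240.0°: virtual centre (-0.1378, -0.2388, -0.1379), radius l
eliminate P² terms by subtracting sphere 1 from 2 and 3
plane₁₂: -0.8805x+0.5701y+0.3989z = 0.0171
Cramer: x(z) = -0.0092+0.2136z;  y(z) = 0.0159-0.3699z
into |P−S₁|² = l²: 1.1824z² + 0.1424z + -0.0292 = 0;  Δ = 0.1583;  z = -0.2285 or 0.1081 → z<0 root = -0.2285
x = -0.0579, y = 0.1004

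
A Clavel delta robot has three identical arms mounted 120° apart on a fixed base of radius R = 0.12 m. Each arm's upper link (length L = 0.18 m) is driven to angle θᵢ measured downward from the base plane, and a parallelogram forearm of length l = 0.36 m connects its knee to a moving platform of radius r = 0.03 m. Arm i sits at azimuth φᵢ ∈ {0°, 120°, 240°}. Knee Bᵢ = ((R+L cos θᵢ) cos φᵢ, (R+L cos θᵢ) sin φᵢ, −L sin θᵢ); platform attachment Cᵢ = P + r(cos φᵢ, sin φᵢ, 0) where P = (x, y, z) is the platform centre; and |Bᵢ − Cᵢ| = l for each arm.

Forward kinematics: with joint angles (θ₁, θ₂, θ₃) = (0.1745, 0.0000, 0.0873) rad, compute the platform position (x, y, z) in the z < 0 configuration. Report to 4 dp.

arm 1 at φ=0.0°: ρ1 = 0.2673;  centre 1 = (0.2673, 0.0000, -0.0313)
φ2=120.0°: virtual centre (-0.1350, 0.2338, 0.0000), radius l
φ3=240.0°: virtual centre (-0.1347, -0.2332, -0.0157), radius l
subtract pairs → two planes through P
plane₁₂: -0.8045x+0.4677y+0.0625z = 0.0005
Cramer: x(z) = -0.0005+0.0582z;  y(z) = 0.0001-0.0336z
sphere 1 gives Az²+Bz+C=0 with A=1.0045, B=0.0313, C=-0.0569;  B²−4AC=0.2296;  roots -0.2541, 0.2229;  negative root z = -0.2541
x = -0.0153, y = 0.0087

(-0.0153, 0.0087, -0.2541)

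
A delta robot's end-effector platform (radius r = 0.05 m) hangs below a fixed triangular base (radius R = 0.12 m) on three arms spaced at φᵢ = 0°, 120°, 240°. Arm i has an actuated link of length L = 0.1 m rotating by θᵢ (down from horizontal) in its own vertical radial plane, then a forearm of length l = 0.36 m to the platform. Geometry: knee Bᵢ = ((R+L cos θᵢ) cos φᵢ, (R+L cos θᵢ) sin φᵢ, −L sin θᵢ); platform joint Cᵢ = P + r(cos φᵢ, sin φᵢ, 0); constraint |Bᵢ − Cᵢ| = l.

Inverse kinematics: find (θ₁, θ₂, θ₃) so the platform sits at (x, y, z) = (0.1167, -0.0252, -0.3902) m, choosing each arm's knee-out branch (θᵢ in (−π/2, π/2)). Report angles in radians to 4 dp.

rotate P by −φ1: (0.1167, -0.0252, -0.3902)
  e−x'=-0.0467;  (l²−L²−(e−x')²−y'²−z²)/2L = -0.1774
  √(A²+B²)=0.3930;  θ1 = -1.6899+2.0390 ≈ 0.3491
rotate P by −φ2: (-0.0802, -0.0885, -0.3902)
  A cos θ + B sin θ = C:  0.1502·cos θ + -0.3902·sin θ = -0.3152
  √(A²+B²)=0.4181;  θ2 = -1.2034+2.4246 ≈ 1.2212
φ3=240.0° → target in arm frame (-0.0365, 0.1137)
  A cos θ + B sin θ = C:  0.1065·cos θ + -0.3902·sin θ = -0.2846
  √(A²+B²)=0.4045;  θ3 = -1.3043+2.3513 ≈ 1.0471

θ₁ = 0.3491, θ₂ = 1.2212, θ₃ = 1.0471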